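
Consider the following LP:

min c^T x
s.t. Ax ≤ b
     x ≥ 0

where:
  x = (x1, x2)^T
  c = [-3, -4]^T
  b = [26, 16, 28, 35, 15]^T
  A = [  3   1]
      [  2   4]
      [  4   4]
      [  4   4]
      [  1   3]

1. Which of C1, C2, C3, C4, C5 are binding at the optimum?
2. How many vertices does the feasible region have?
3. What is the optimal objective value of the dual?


1. C2, C3
2. 4
3. -22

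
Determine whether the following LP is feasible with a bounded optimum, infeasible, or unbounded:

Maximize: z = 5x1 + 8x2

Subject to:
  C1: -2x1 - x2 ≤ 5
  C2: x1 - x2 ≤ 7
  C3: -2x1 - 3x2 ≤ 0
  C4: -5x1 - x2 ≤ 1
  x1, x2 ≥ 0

Unbounded (objective can increase without bound)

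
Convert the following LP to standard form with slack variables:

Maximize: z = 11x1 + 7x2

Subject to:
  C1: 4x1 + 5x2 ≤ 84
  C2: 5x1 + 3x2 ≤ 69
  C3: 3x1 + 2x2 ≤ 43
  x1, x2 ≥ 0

max z = 11x1 + 7x2

s.t.
  4x1 + 5x2 + s1 = 84
  5x1 + 3x2 + s2 = 69
  3x1 + 2x2 + s3 = 43
  x1, x2, s1, s2, s3 ≥ 0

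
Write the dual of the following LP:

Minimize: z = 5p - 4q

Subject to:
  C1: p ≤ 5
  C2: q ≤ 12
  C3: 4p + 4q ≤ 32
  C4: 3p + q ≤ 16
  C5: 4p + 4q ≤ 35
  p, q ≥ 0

Primal min cᵀx s.t. Ax ≤ b, x ≥ 0  →  Dual max −bᵀy s.t. Aᵀy ≥ −c, y ≥ 0.

Maximize: z = -5y1 - 12y2 - 32y3 - 16y4 - 35y5

Subject to:
  y1 + 4y3 + 3y4 + 4y5 ≥ -5
  y2 + 4y3 + y4 + 4y5 ≥ 4
  y1, y2, y3, y4, y5 ≥ 0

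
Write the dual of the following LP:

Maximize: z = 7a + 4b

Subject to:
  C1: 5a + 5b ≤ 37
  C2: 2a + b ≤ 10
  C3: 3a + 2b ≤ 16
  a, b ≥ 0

Primal max cᵀx s.t. Ax ≤ b, x ≥ 0  →  Dual min bᵀy s.t. Aᵀy ≥ c, y ≥ 0.

Minimize: z = 37y1 + 10y2 + 16y3

Subject to:
  5y1 + 2y2 + 3y3 ≥ 7
  5y1 + y2 + 2y3 ≥ 4
  y1, y2, y3 ≥ 0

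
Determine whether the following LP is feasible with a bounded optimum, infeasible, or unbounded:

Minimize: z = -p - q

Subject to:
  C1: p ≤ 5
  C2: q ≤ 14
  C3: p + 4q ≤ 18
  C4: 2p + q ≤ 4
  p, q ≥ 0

Feasible with a bounded optimal solution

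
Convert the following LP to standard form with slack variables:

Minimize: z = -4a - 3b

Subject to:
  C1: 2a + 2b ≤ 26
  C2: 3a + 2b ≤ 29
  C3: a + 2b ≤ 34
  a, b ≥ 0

min z = -4a - 3b

s.t.
  2a + 2b + s1 = 26
  3a + 2b + s2 = 29
  a + 2b + s3 = 34
  a, b, s1, s2, s3 ≥ 0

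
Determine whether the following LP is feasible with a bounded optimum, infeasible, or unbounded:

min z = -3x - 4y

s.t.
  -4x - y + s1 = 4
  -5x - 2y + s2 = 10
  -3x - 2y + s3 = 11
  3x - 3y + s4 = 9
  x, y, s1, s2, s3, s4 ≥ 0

Unbounded (objective can decrease without bound)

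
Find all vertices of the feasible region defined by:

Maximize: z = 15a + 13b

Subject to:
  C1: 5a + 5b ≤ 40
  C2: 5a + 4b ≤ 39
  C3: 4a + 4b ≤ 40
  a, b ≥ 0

(0, 0), (7.8, 0), (7, 1), (0, 8)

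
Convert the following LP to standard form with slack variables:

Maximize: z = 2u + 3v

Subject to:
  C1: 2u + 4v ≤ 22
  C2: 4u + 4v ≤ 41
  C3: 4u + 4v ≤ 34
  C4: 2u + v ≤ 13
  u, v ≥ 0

max z = 2u + 3v

s.t.
  2u + 4v + s1 = 22
  4u + 4v + s2 = 41
  4u + 4v + s3 = 34
  2u + v + s4 = 13
  u, v, s1, s2, s3, s4 ≥ 0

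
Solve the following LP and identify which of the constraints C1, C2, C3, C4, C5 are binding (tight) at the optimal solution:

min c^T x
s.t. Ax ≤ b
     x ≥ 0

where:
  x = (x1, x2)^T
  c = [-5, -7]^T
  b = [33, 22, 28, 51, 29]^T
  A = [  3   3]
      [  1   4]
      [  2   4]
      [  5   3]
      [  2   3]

At x1 = 8, x2 = 3, compute slack b - a·x for each constraint:
  C1: 33 − 33 = 0  (binding)
  C2: 22 − 20 = 2  (slack)
  C3: 28 − 28 = 0  (binding)
  C4: 51 − 49 = 2  (slack)
  C5: 29 − 25 = 4  (slack)

Optimal: x1 = 8, x2 = 3
Binding: C1, C3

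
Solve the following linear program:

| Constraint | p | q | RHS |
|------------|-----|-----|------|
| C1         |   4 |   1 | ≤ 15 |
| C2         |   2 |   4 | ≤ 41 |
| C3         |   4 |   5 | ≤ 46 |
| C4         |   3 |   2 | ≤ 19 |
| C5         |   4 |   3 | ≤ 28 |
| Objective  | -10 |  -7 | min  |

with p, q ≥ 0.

Evaluate the objective at each vertex of the feasible region:
  z(0, 0) = 0
  z(3.75, 0) = -37.5
  z(2.2, 6.2) = -65.4
  z(1, 8) = -66  ←
  z(0.25, 9) = -65.5
  z(0, 9.2) = -64.4
The minimum is at p = 1, q = 8.

p = 1, q = 8, z = -66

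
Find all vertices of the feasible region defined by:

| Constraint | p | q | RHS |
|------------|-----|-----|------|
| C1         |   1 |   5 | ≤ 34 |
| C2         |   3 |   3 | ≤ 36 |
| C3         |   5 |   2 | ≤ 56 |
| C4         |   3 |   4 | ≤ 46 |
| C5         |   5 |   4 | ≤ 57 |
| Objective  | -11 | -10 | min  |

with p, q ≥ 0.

(0, 0), (11.2, 0), (11, 0.5), (9, 3), (6.5, 5.5), (0, 6.8)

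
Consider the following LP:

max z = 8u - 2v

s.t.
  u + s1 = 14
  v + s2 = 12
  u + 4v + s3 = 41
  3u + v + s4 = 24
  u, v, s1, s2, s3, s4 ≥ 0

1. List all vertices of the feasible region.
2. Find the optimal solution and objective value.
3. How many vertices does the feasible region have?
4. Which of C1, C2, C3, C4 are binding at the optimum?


1. (0, 0), (8, 0), (5, 9), (0, 10.25)
2. u = 8, v = 0, z = 64
3. 4
4. C4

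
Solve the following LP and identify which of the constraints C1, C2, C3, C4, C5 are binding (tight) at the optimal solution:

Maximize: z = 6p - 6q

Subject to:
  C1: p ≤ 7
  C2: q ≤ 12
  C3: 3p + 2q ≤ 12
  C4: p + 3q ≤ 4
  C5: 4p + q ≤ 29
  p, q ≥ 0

At p = 4, q = 0, compute slack b - a·x for each constraint:
  C1: 7 − 4 = 3  (slack)
  C2: 12 − 0 = 12  (slack)
  C3: 12 − 12 = 0  (binding)
  C4: 4 − 4 = 0  (binding)
  C5: 29 − 16 = 13  (slack)

Optimal: p = 4, q = 0
Binding: C3, C4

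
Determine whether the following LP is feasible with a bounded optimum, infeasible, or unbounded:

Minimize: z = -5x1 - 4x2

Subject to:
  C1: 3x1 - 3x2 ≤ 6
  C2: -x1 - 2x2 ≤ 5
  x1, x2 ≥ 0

Unbounded (objective can decrease without bound)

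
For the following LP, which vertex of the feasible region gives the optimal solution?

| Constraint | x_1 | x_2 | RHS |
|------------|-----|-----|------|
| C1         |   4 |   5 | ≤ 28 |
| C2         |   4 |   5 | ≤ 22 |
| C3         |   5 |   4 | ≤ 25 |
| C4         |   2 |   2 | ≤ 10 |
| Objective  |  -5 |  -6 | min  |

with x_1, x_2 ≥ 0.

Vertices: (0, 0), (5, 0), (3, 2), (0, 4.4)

Evaluate the objective at each vertex of the feasible region:
  z(0, 0) = 0
  z(5, 0) = -25
  z(3, 2) = -27  ←
  z(0, 4.4) = -26.4
The minimum is at x_1 = 3, x_2 = 2.

(3, 2)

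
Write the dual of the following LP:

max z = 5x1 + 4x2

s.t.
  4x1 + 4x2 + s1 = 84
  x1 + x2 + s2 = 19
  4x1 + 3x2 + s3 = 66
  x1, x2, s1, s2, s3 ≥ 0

Primal max cᵀx s.t. Ax ≤ b, x ≥ 0  →  Dual min bᵀy s.t. Aᵀy ≥ c, y ≥ 0.

Minimize: z = 84y1 + 19y2 + 66y3

Subject to:
  4y1 + y2 + 4y3 ≥ 5
  4y1 + y2 + 3y3 ≥ 4
  y1, y2, y3 ≥ 0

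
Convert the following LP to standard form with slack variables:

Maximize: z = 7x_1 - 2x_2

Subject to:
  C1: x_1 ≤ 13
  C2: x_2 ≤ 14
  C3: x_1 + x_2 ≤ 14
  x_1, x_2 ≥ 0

max z = 7x_1 - 2x_2

s.t.
  x_1 + s1 = 13
  x_2 + s2 = 14
  x_1 + x_2 + s3 = 14
  x_1, x_2, s1, s2, s3 ≥ 0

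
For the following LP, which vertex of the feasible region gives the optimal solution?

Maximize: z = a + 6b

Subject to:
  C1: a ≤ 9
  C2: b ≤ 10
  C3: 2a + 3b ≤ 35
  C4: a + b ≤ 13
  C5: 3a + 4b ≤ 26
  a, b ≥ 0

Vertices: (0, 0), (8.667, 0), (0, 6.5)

Evaluate the objective at each vertex of the feasible region:
  z(0, 0) = 0
  z(8.667, 0) = 8.667
  z(0, 6.5) = 39  ←
The maximum is at a = 0, b = 6.5.

(0, 6.5)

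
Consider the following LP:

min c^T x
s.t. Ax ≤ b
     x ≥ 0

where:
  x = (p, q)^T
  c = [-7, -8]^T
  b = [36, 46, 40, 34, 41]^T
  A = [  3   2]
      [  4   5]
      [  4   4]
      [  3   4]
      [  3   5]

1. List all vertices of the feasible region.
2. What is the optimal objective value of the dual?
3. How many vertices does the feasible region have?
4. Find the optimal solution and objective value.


1. (0, 0), (10, 0), (6, 4), (2, 7), (0, 8.2)
2. -74
3. 5
4. p = 6, q = 4, z = -74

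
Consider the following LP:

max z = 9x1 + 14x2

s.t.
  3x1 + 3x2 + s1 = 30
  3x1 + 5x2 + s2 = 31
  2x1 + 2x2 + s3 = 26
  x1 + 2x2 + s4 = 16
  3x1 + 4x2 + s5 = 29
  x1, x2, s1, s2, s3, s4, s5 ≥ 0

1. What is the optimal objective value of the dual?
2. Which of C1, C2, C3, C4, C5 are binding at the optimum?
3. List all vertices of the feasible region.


1. 91
2. C2, C5
3. (0, 0), (9.667, 0), (7, 2), (0, 6.2)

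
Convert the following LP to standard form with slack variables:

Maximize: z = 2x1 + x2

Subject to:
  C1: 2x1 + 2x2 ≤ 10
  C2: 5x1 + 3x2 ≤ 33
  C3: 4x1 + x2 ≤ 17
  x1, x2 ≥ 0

max z = 2x1 + x2

s.t.
  2x1 + 2x2 + s1 = 10
  5x1 + 3x2 + s2 = 33
  4x1 + x2 + s3 = 17
  x1, x2, s1, s2, s3 ≥ 0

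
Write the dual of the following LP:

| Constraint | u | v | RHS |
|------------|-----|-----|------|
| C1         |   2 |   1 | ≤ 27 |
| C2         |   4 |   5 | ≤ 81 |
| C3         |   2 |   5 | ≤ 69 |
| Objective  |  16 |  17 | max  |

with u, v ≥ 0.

Primal max cᵀx s.t. Ax ≤ b, x ≥ 0  →  Dual min bᵀy s.t. Aᵀy ≥ c, y ≥ 0.

Minimize: z = 27y1 + 81y2 + 69y3

Subject to:
  2y1 + 4y2 + 2y3 ≥ 16
  y1 + 5y2 + 5y3 ≥ 17
  y1, y2, y3 ≥ 0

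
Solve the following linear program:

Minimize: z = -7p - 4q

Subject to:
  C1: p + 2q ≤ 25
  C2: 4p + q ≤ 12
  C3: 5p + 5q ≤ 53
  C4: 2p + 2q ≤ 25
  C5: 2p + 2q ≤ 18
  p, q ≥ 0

Evaluate the objective at each vertex of the feasible region:
  z(0, 0) = 0
  z(3, 0) = -21
  z(1, 8) = -39  ←
  z(0, 9) = -36
The minimum is at p = 1, q = 8.

p = 1, q = 8, z = -39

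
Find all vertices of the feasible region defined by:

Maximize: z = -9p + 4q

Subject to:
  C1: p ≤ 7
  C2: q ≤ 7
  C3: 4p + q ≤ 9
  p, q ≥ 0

(0, 0), (2.25, 0), (0.5, 7), (0, 7)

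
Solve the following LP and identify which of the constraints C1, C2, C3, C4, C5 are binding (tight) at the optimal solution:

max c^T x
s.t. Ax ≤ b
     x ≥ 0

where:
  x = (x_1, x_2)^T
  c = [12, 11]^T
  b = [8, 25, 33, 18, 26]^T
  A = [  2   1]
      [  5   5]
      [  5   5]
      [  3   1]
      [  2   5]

At x_1 = 3, x_2 = 2, compute slack b - a·x for each constraint:
  C1: 8 − 8 = 0  (binding)
  C2: 25 − 25 = 0  (binding)
  C3: 33 − 25 = 8  (slack)
  C4: 18 − 11 = 7  (slack)
  C5: 26 − 16 = 10  (slack)

Optimal: x_1 = 3, x_2 = 2
Binding: C1, C2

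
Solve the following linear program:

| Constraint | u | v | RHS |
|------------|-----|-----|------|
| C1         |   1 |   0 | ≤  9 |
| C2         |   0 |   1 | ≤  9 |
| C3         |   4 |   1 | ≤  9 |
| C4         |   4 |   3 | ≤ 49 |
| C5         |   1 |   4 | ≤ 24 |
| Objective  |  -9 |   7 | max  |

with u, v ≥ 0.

Evaluate the objective at each vertex of the feasible region:
  z(0, 0) = 0
  z(2.25, 0) = -20.25
  z(0.8, 5.8) = 33.4
  z(0, 6) = 42  ←
The maximum is at u = 0, v = 6.

u = 0, v = 6, z = 42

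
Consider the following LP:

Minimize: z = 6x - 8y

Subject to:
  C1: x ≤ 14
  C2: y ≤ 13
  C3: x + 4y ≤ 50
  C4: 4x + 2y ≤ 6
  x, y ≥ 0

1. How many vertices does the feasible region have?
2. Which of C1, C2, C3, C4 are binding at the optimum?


1. 3
2. C4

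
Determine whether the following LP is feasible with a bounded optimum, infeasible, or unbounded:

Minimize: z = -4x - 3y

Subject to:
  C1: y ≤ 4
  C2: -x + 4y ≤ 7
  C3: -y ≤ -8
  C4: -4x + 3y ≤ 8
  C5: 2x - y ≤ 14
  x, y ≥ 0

Infeasible (no feasible solution exists)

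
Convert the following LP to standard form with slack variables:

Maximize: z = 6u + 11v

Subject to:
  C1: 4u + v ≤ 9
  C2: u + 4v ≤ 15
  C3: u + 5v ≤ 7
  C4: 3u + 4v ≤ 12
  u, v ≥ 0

max z = 6u + 11v

s.t.
  4u + v + s1 = 9
  u + 4v + s2 = 15
  u + 5v + s3 = 7
  3u + 4v + s4 = 12
  u, v, s1, s2, s3, s4 ≥ 0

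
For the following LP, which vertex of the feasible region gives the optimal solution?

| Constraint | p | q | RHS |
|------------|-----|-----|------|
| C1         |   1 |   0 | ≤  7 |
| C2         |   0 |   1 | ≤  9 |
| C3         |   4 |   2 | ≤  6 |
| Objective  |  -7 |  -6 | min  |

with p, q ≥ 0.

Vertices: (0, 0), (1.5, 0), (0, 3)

Evaluate the objective at each vertex of the feasible region:
  z(0, 0) = 0
  z(1.5, 0) = -10.5
  z(0, 3) = -18  ←
The minimum is at p = 0, q = 3.

(0, 3)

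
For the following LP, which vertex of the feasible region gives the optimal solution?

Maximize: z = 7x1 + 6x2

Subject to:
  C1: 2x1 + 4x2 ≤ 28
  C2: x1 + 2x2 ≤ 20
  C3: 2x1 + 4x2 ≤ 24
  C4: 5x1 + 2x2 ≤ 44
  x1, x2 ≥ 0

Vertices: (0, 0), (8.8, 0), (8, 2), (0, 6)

Evaluate the objective at each vertex of the feasible region:
  z(0, 0) = 0
  z(8.8, 0) = 61.6
  z(8, 2) = 68  ←
  z(0, 6) = 36
The maximum is at x1 = 8, x2 = 2.

(8, 2)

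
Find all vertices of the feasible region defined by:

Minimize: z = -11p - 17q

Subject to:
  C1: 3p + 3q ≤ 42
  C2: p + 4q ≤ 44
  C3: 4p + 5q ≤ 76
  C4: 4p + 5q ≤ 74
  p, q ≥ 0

(0, 0), (14, 0), (4, 10), (0, 11)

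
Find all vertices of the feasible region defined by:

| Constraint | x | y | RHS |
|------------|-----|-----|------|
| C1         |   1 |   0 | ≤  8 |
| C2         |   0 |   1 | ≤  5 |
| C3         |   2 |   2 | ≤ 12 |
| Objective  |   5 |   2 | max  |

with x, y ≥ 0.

(0, 0), (6, 0), (1, 5), (0, 5)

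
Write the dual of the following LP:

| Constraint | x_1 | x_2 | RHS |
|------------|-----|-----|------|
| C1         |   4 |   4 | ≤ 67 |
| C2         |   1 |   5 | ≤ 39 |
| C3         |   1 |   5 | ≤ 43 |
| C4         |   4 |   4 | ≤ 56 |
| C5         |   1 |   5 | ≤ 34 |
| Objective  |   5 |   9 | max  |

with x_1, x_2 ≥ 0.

Primal max cᵀx s.t. Ax ≤ b, x ≥ 0  →  Dual min bᵀy s.t. Aᵀy ≥ c, y ≥ 0.

Minimize: z = 67y1 + 39y2 + 43y3 + 56y4 + 34y5

Subject to:
  4y1 + y2 + y3 + 4y4 + y5 ≥ 5
  4y1 + 5y2 + 5y3 + 4y4 + 5y5 ≥ 9
  y1, y2, y3, y4, y5 ≥ 0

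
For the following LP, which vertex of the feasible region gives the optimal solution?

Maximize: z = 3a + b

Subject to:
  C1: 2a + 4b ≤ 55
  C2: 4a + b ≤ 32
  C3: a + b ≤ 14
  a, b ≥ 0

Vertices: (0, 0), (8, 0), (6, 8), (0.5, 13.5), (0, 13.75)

Evaluate the objective at each vertex of the feasible region:
  z(0, 0) = 0
  z(8, 0) = 24
  z(6, 8) = 26  ←
  z(0.5, 13.5) = 15
  z(0, 13.75) = 13.75
The maximum is at a = 6, b = 8.

(6, 8)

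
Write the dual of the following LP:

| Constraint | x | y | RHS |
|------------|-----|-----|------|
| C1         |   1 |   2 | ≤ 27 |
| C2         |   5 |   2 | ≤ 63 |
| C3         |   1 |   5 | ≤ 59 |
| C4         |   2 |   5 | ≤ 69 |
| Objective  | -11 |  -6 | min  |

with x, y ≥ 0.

Primal min cᵀx s.t. Ax ≤ b, x ≥ 0  →  Dual max −bᵀy s.t. Aᵀy ≥ −c, y ≥ 0.

Maximize: z = -27y1 - 63y2 - 59y3 - 69y4

Subject to:
  y1 + 5y2 + y3 + 2y4 ≥ 11
  2y1 + 2y2 + 5y3 + 5y4 ≥ 6
  y1, y2, y3, y4 ≥ 0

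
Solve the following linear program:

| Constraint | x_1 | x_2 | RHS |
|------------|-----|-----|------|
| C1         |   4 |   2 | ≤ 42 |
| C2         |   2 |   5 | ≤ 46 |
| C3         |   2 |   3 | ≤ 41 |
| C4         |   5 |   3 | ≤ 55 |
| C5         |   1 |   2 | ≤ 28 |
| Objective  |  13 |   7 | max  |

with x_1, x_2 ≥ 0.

Evaluate the objective at each vertex of the feasible region:
  z(0, 0) = 0
  z(10.5, 0) = 136.5
  z(8, 5) = 139  ←
  z(7.211, 6.316) = 137.9
  z(0, 9.2) = 64.4
The maximum is at x_1 = 8, x_2 = 5.

x_1 = 8, x_2 = 5, z = 139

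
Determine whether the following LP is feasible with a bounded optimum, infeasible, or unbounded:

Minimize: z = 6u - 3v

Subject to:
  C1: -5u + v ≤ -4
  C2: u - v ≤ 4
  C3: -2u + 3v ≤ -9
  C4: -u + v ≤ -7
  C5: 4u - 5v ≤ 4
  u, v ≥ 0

Infeasible (no feasible solution exists)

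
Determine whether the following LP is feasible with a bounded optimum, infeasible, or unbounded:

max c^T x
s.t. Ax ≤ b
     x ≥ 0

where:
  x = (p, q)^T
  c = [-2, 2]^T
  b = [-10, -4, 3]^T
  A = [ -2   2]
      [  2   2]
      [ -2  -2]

Infeasible (no feasible solution exists)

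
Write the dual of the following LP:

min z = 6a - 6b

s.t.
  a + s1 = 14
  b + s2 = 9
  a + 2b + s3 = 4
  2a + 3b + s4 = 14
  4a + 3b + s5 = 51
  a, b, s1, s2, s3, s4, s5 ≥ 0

Primal min cᵀx s.t. Ax ≤ b, x ≥ 0  →  Dual max −bᵀy s.t. Aᵀy ≥ −c, y ≥ 0.

Maximize: z = -14y1 - 9y2 - 4y3 - 14y4 - 51y5

Subject to:
  y1 + y3 + 2y4 + 4y5 ≥ -6
  y2 + 2y3 + 3y4 + 3y5 ≥ 6
  y1, y2, y3, y4, y5 ≥ 0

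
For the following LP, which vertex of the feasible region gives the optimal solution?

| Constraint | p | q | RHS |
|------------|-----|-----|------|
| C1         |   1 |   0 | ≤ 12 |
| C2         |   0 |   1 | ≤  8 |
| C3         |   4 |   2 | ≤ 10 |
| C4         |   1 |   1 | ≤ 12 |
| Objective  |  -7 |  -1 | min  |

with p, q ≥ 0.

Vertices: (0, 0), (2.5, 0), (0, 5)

Evaluate the objective at each vertex of the feasible region:
  z(0, 0) = 0
  z(2.5, 0) = -17.5  ←
  z(0, 5) = -5
The minimum is at p = 2.5, q = 0.

(2.5, 0)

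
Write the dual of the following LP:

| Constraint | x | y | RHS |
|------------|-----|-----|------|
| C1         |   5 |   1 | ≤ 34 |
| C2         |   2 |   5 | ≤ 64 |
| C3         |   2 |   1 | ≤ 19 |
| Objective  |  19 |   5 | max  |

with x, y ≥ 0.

Primal max cᵀx s.t. Ax ≤ b, x ≥ 0  →  Dual min bᵀy s.t. Aᵀy ≥ c, y ≥ 0.

Minimize: z = 34y1 + 64y2 + 19y3

Subject to:
  5y1 + 2y2 + 2y3 ≥ 19
  y1 + 5y2 + y3 ≥ 5
  y1, y2, y3 ≥ 0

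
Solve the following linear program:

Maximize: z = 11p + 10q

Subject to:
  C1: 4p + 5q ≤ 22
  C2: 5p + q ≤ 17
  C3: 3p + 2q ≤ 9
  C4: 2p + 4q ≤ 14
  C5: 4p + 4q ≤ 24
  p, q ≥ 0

Evaluate the objective at each vertex of the feasible region:
  z(0, 0) = 0
  z(3, 0) = 33
  z(1, 3) = 41  ←
  z(0, 3.5) = 35
The maximum is at p = 1, q = 3.

p = 1, q = 3, z = 41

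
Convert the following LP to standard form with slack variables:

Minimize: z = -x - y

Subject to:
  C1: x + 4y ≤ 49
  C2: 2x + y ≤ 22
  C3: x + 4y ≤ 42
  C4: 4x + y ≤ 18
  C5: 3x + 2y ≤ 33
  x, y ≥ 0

min z = -x - y

s.t.
  x + 4y + s1 = 49
  2x + y + s2 = 22
  x + 4y + s3 = 42
  4x + y + s4 = 18
  3x + 2y + s5 = 33
  x, y, s1, s2, s3, s4, s5 ≥ 0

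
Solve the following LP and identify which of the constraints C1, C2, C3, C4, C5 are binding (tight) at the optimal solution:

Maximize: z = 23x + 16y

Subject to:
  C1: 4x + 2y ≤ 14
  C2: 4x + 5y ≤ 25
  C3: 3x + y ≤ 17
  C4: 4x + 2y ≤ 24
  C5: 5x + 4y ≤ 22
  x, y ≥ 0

At x = 2, y = 3, compute slack b - a·x for each constraint:
  C1: 14 − 14 = 0  (binding)
  C2: 25 − 23 = 2  (slack)
  C3: 17 − 9 = 8  (slack)
  C4: 24 − 14 = 10  (slack)
  C5: 22 − 22 = 0  (binding)

Optimal: x = 2, y = 3
Binding: C1, C5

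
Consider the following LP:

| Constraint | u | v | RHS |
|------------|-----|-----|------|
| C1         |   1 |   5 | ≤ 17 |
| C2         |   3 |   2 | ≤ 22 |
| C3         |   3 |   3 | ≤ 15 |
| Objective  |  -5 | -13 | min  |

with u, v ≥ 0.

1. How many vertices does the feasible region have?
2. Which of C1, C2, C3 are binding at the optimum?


1. 4
2. C1, C3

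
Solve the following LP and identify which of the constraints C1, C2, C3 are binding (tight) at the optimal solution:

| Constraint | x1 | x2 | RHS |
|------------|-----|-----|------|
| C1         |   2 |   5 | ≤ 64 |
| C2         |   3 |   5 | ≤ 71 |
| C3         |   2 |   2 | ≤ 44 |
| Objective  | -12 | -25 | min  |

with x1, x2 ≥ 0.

At x1 = 7, x2 = 10, compute slack b - a·x for each constraint:
  C1: 64 − 64 = 0  (binding)
  C2: 71 − 71 = 0  (binding)
  C3: 44 − 34 = 10  (slack)

Optimal: x1 = 7, x2 = 10
Binding: C1, C2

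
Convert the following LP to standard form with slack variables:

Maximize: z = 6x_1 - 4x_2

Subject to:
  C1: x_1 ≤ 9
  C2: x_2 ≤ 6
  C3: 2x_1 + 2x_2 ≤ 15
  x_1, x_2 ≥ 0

max z = 6x_1 - 4x_2

s.t.
  x_1 + s1 = 9
  x_2 + s2 = 6
  2x_1 + 2x_2 + s3 = 15
  x_1, x_2, s1, s2, s3 ≥ 0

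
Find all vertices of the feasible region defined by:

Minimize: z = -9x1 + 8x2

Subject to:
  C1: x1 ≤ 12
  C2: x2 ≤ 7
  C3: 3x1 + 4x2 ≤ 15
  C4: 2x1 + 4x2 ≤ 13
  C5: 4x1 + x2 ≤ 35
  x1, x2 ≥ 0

(0, 0), (5, 0), (2, 2.25), (0, 3.25)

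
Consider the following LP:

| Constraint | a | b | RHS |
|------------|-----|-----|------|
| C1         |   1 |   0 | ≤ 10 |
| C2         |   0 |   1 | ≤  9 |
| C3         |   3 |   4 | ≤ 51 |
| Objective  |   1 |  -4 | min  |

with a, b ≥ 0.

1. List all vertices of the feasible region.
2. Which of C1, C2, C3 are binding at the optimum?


1. (0, 0), (10, 0), (10, 5.25), (5, 9), (0, 9)
2. C2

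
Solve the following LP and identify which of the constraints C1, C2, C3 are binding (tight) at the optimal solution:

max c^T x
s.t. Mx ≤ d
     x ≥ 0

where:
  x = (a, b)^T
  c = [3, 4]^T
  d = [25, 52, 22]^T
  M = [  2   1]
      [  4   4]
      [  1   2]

At a = 4, b = 9, compute slack b - a·x for each constraint:
  C1: 25 − 17 = 8  (slack)
  C2: 52 − 52 = 0  (binding)
  C3: 22 − 22 = 0  (binding)

Optimal: a = 4, b = 9
Binding: C2, C3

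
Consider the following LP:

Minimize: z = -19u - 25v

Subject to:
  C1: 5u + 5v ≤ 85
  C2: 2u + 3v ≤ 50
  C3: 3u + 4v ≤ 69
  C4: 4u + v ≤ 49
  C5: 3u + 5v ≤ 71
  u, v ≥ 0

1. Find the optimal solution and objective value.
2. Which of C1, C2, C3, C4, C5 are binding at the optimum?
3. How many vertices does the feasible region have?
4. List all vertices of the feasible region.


1. u = 7, v = 10, z = -383
2. C1, C5
3. 5
4. (0, 0), (12.25, 0), (10.67, 6.333), (7, 10), (0, 14.2)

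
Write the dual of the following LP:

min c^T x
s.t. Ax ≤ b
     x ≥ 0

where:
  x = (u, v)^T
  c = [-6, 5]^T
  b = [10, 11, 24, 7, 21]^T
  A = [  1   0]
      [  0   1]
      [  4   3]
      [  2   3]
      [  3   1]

Primal min cᵀx s.t. Ax ≤ b, x ≥ 0  →  Dual max −bᵀy s.t. Aᵀy ≥ −c, y ≥ 0.

Maximize: z = -10y1 - 11y2 - 24y3 - 7y4 - 21y5

Subject to:
  y1 + 4y3 + 2y4 + 3y5 ≥ 6
  y2 + 3y3 + 3y4 + y5 ≥ -5
  y1, y2, y3, y4, y5 ≥ 0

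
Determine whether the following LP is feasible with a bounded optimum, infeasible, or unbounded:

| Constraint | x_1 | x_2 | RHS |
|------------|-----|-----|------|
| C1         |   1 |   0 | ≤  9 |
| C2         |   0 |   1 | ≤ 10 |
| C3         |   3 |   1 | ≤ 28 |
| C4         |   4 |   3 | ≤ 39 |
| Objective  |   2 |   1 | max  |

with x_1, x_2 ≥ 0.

Feasible with a bounded optimal solution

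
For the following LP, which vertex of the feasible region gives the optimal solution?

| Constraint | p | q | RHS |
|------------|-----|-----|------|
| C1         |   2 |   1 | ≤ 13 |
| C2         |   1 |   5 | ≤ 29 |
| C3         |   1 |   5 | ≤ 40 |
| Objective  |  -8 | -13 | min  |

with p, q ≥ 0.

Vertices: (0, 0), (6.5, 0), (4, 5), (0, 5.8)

Evaluate the objective at each vertex of the feasible region:
  z(0, 0) = 0
  z(6.5, 0) = -52
  z(4, 5) = -97  ←
  z(0, 5.8) = -75.4
The minimum is at p = 4, q = 5.

(4, 5)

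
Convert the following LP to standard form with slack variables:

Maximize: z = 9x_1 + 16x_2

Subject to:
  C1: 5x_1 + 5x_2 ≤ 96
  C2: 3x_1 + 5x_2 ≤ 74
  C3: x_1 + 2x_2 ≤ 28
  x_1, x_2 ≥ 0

max z = 9x_1 + 16x_2

s.t.
  5x_1 + 5x_2 + s1 = 96
  3x_1 + 5x_2 + s2 = 74
  x_1 + 2x_2 + s3 = 28
  x_1, x_2, s1, s2, s3 ≥ 0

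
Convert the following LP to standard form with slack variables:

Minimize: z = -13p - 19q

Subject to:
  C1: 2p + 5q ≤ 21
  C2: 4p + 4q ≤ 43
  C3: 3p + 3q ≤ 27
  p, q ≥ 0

min z = -13p - 19q

s.t.
  2p + 5q + s1 = 21
  4p + 4q + s2 = 43
  3p + 3q + s3 = 27
  p, q, s1, s2, s3 ≥ 0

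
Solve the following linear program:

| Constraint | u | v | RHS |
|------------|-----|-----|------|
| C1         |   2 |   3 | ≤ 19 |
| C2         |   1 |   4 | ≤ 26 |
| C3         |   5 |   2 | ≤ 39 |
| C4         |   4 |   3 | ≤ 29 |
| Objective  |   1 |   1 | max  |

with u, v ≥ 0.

Evaluate the objective at each vertex of the feasible region:
  z(0, 0) = 0
  z(7.25, 0) = 7.25
  z(5, 3) = 8  ←
  z(0, 6.333) = 6.333
The maximum is at u = 5, v = 3.

u = 5, v = 3, z = 8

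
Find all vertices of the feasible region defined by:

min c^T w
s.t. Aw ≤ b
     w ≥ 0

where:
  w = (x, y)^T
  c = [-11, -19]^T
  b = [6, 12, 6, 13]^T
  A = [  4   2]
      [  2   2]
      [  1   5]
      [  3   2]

(0, 0), (1.5, 0), (1, 1), (0, 1.2)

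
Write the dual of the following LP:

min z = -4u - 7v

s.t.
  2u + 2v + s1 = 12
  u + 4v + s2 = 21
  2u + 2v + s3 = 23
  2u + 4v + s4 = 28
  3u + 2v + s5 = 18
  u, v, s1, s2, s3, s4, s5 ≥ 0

Primal min cᵀx s.t. Ax ≤ b, x ≥ 0  →  Dual max −bᵀy s.t. Aᵀy ≥ −c, y ≥ 0.

Maximize: z = -12y1 - 21y2 - 23y3 - 28y4 - 18y5

Subject to:
  2y1 + y2 + 2y3 + 2y4 + 3y5 ≥ 4
  2y1 + 4y2 + 2y3 + 4y4 + 2y5 ≥ 7
  y1, y2, y3, y4, y5 ≥ 0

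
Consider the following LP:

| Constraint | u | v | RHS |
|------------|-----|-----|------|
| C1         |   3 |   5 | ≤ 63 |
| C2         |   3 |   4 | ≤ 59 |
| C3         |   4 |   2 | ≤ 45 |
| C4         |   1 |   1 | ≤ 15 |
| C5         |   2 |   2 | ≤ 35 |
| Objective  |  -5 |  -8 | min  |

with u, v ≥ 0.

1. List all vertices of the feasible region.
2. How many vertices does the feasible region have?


1. (0, 0), (11.25, 0), (7.5, 7.5), (6, 9), (0, 12.6)
2. 5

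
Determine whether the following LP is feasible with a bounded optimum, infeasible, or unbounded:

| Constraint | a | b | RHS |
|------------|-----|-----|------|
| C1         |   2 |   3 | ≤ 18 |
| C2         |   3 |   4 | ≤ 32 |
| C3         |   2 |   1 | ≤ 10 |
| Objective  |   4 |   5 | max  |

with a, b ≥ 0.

Feasible with a bounded optimal solution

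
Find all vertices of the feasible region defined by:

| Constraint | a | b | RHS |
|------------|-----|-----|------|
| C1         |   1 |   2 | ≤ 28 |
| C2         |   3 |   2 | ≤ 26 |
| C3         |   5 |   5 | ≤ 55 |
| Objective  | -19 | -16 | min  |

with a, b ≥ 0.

(0, 0), (8.667, 0), (4, 7), (0, 11)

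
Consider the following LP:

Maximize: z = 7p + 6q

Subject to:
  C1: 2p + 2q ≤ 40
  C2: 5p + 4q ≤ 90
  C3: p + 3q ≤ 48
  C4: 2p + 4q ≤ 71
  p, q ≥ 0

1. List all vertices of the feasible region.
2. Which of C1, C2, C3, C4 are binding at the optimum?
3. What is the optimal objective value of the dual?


1. (0, 0), (18, 0), (10, 10), (6, 14), (0, 16)
2. C1, C2
3. 130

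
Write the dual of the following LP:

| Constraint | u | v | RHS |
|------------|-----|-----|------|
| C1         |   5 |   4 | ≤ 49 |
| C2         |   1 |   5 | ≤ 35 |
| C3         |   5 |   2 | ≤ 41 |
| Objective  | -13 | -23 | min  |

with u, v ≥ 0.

Primal min cᵀx s.t. Ax ≤ b, x ≥ 0  →  Dual max −bᵀy s.t. Aᵀy ≥ −c, y ≥ 0.

Maximize: z = -49y1 - 35y2 - 41y3

Subject to:
  5y1 + y2 + 5y3 ≥ 13
  4y1 + 5y2 + 2y3 ≥ 23
  y1, y2, y3 ≥ 0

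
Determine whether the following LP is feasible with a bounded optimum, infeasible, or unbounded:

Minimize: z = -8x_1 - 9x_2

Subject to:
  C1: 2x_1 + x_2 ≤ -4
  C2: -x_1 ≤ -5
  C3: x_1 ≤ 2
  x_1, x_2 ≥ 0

Infeasible (no feasible solution exists)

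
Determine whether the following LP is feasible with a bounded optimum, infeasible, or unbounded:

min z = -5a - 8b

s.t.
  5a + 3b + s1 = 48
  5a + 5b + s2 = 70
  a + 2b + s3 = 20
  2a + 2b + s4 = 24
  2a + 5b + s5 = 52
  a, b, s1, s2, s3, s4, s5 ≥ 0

Feasible with a bounded optimal solution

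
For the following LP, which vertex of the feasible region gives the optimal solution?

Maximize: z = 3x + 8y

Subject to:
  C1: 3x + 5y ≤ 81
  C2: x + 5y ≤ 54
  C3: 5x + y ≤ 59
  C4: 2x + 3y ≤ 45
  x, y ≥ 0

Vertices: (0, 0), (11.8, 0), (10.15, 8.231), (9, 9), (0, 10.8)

Evaluate the objective at each vertex of the feasible region:
  z(0, 0) = 0
  z(11.8, 0) = 35.4
  z(10.15, 8.231) = 96.31
  z(9, 9) = 99  ←
  z(0, 10.8) = 86.4
The maximum is at x = 9, y = 9.

(9, 9)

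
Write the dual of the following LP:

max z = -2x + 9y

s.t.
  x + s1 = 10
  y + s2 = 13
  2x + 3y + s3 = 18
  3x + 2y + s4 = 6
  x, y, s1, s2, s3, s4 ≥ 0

Primal max cᵀx s.t. Ax ≤ b, x ≥ 0  →  Dual min bᵀy s.t. Aᵀy ≥ c, y ≥ 0.

Minimize: z = 10y1 + 13y2 + 18y3 + 6y4

Subject to:
  y1 + 2y3 + 3y4 ≥ -2
  y2 + 3y3 + 2y4 ≥ 9
  y1, y2, y3, y4 ≥ 0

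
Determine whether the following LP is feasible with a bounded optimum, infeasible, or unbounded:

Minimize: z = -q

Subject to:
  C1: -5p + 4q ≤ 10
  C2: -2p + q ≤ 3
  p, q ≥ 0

Unbounded (objective can decrease without bound)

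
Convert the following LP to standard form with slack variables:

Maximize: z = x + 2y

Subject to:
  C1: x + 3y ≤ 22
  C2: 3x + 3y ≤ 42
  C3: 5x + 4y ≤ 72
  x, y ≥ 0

max z = x + 2y

s.t.
  x + 3y + s1 = 22
  3x + 3y + s2 = 42
  5x + 4y + s3 = 72
  x, y, s1, s2, s3 ≥ 0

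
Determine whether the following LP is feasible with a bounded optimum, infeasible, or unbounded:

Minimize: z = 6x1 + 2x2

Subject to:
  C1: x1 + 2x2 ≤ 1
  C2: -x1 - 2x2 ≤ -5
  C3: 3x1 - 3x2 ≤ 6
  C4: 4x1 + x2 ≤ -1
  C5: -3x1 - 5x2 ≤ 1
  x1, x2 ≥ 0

Infeasible (no feasible solution exists)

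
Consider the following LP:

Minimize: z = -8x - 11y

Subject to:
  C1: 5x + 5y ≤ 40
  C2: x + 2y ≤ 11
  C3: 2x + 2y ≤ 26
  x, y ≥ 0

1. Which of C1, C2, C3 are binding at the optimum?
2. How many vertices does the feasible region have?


1. C1, C2
2. 4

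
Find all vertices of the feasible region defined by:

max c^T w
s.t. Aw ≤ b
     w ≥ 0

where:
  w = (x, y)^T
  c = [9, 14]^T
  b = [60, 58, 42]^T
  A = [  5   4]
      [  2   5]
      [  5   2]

(0, 0), (8.4, 0), (4.8, 9), (4, 10), (0, 11.6)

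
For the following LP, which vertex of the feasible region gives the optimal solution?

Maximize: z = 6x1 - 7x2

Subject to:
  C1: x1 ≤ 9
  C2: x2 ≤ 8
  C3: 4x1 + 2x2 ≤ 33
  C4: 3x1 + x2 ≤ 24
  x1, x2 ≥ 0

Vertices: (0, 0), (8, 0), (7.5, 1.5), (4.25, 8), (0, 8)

Evaluate the objective at each vertex of the feasible region:
  z(0, 0) = 0
  z(8, 0) = 48  ←
  z(7.5, 1.5) = 34.5
  z(4.25, 8) = -30.5
  z(0, 8) = -56
The maximum is at x1 = 8, x2 = 0.

(8, 0)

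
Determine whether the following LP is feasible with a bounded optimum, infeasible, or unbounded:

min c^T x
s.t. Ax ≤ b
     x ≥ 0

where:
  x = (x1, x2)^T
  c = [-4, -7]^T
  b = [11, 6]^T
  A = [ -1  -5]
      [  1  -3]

Unbounded (objective can decrease without bound)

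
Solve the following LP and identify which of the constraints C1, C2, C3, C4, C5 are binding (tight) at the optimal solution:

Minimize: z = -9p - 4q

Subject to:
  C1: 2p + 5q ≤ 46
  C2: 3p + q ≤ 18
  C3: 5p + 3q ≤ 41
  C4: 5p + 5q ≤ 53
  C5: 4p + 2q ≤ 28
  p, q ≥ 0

At p = 4, q = 6, compute slack b - a·x for each constraint:
  C1: 46 − 38 = 8  (slack)
  C2: 18 − 18 = 0  (binding)
  C3: 41 − 38 = 3  (slack)
  C4: 53 − 50 = 3  (slack)
  C5: 28 − 28 = 0  (binding)

Optimal: p = 4, q = 6
Binding: C2, C5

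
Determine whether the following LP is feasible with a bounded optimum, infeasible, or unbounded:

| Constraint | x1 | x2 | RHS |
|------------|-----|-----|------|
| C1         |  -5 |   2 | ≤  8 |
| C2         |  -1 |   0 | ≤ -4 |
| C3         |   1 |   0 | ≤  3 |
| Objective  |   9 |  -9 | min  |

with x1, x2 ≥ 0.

Infeasible (no feasible solution exists)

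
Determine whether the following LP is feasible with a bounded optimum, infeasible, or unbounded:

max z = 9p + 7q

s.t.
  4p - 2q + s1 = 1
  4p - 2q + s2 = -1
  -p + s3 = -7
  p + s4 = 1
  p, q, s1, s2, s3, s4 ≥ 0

Infeasible (no feasible solution exists)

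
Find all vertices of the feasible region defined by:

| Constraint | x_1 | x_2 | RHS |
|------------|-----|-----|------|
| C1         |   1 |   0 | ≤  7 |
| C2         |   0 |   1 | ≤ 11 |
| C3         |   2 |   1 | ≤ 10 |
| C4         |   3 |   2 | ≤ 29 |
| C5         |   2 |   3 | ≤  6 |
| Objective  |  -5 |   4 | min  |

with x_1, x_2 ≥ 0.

(0, 0), (3, 0), (0, 2)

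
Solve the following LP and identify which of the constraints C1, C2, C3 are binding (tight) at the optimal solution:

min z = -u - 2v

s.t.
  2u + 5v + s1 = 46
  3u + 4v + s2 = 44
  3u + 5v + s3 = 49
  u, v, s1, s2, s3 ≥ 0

At u = 3, v = 8, compute slack b - a·x for each constraint:
  C1: 46 − 46 = 0  (binding)
  C2: 44 − 41 = 3  (slack)
  C3: 49 − 49 = 0  (binding)

Optimal: u = 3, v = 8
Binding: C1, C3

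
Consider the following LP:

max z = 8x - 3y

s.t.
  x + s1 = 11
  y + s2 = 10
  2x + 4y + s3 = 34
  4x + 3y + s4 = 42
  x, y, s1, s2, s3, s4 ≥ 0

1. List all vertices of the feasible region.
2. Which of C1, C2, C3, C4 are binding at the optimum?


1. (0, 0), (10.5, 0), (6.6, 5.2), (0, 8.5)
2. C4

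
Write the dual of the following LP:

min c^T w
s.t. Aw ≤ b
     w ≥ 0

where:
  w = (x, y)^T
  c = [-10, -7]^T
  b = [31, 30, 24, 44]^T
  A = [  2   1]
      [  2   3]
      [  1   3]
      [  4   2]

Primal min cᵀx s.t. Ax ≤ b, x ≥ 0  →  Dual max −bᵀy s.t. Aᵀy ≥ −c, y ≥ 0.

Maximize: z = -31y1 - 30y2 - 24y3 - 44y4

Subject to:
  2y1 + 2y2 + y3 + 4y4 ≥ 10
  y1 + 3y2 + 3y3 + 2y4 ≥ 7
  y1, y2, y3, y4 ≥ 0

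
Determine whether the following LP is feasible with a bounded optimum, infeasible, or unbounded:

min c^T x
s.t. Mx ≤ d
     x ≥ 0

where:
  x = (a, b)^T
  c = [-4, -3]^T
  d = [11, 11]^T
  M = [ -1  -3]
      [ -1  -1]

Unbounded (objective can decrease without bound)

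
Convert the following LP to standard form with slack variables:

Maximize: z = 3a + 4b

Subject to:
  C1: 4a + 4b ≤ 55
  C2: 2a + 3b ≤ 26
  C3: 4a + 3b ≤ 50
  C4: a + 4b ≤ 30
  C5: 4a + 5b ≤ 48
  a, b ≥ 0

max z = 3a + 4b

s.t.
  4a + 4b + s1 = 55
  2a + 3b + s2 = 26
  4a + 3b + s3 = 50
  a + 4b + s4 = 30
  4a + 5b + s5 = 48
  a, b, s1, s2, s3, s4, s5 ≥ 0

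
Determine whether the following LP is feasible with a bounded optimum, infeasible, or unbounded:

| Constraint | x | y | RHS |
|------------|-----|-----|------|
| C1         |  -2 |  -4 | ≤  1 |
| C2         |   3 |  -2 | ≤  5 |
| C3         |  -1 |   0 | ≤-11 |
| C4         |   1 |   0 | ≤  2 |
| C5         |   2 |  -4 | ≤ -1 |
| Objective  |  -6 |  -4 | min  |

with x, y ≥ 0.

Infeasible (no feasible solution exists)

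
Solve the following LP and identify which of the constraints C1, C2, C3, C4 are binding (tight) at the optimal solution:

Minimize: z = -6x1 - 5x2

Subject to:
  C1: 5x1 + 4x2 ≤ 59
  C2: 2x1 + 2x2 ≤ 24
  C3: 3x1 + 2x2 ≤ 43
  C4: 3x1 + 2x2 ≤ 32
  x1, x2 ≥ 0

At x1 = 8, x2 = 4, compute slack b - a·x for each constraint:
  C1: 59 − 56 = 3  (slack)
  C2: 24 − 24 = 0  (binding)
  C3: 43 − 32 = 11  (slack)
  C4: 32 − 32 = 0  (binding)

Optimal: x1 = 8, x2 = 4
Binding: C2, C4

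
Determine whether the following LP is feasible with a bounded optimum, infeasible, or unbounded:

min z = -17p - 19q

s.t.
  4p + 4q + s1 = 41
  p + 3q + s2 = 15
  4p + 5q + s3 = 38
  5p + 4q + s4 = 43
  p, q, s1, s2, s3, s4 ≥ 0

Feasible with a bounded optimal solution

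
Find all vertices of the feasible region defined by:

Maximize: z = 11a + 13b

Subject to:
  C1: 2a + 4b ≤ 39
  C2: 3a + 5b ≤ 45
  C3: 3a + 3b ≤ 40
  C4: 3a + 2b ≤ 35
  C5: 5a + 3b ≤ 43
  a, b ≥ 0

(0, 0), (8.6, 0), (5, 6), (0, 9)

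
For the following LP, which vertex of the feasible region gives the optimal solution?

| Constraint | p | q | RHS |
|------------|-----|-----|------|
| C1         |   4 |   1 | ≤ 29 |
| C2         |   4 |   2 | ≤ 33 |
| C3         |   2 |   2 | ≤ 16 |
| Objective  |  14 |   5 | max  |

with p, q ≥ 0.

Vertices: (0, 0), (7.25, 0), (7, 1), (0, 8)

Evaluate the objective at each vertex of the feasible region:
  z(0, 0) = 0
  z(7.25, 0) = 101.5
  z(7, 1) = 103  ←
  z(0, 8) = 40
The maximum is at p = 7, q = 1.

(7, 1)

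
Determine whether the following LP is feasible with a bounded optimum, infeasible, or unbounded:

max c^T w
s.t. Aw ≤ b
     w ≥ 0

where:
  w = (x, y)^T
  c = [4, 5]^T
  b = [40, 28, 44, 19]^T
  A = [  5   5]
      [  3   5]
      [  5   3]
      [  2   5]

Feasible with a bounded optimal solution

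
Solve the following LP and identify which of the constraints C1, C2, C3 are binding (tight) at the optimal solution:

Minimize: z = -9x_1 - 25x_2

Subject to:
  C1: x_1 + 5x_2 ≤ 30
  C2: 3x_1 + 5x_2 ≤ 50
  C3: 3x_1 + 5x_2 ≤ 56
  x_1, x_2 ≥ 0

At x_1 = 10, x_2 = 4, compute slack b - a·x for each constraint:
  C1: 30 − 30 = 0  (binding)
  C2: 50 − 50 = 0  (binding)
  C3: 56 − 50 = 6  (slack)

Optimal: x_1 = 10, x_2 = 4
Binding: C1, C2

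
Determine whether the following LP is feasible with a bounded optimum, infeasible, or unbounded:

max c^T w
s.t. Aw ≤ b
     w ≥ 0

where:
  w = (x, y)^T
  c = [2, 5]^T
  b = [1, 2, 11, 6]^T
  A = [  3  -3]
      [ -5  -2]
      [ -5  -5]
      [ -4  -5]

Unbounded (objective can increase without bound)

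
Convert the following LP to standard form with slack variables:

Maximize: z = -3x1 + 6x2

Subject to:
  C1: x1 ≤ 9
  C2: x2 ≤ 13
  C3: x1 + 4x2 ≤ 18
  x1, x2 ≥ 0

max z = -3x1 + 6x2

s.t.
  x1 + s1 = 9
  x2 + s2 = 13
  x1 + 4x2 + s3 = 18
  x1, x2, s1, s2, s3 ≥ 0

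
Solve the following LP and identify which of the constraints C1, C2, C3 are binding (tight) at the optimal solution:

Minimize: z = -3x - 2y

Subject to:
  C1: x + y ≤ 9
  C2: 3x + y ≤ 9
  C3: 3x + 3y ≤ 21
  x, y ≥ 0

At x = 1, y = 6, compute slack b - a·x for each constraint:
  C1: 9 − 7 = 2  (slack)
  C2: 9 − 9 = 0  (binding)
  C3: 21 − 21 = 0  (binding)

Optimal: x = 1, y = 6
Binding: C2, C3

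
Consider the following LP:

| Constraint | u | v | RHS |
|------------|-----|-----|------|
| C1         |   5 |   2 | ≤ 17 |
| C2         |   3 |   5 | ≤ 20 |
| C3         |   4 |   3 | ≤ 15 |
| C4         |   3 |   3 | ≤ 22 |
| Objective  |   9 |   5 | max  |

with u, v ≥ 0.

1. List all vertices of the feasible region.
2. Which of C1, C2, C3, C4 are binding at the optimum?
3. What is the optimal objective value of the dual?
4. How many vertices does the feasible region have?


1. (0, 0), (3.4, 0), (3, 1), (1.364, 3.182), (0, 4)
2. C1, C3
3. 32
4. 5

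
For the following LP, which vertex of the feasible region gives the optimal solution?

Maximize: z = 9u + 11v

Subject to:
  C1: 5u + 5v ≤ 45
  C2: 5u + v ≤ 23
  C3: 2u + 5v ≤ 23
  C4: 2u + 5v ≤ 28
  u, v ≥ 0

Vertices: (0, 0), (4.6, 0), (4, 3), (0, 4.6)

Evaluate the objective at each vertex of the feasible region:
  z(0, 0) = 0
  z(4.6, 0) = 41.4
  z(4, 3) = 69  ←
  z(0, 4.6) = 50.6
The maximum is at u = 4, v = 3.

(4, 3)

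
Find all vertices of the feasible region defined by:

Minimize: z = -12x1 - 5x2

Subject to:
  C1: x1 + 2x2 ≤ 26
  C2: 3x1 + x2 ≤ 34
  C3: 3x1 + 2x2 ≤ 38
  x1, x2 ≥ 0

(0, 0), (11.33, 0), (10, 4), (6, 10), (0, 13)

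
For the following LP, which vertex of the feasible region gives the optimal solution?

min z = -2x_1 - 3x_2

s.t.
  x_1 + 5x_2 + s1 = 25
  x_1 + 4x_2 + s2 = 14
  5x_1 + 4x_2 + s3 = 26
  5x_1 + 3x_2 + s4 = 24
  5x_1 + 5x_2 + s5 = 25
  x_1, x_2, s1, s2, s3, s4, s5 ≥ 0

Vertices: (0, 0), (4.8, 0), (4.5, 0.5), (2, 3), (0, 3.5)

Evaluate the objective at each vertex of the feasible region:
  z(0, 0) = 0
  z(4.8, 0) = -9.6
  z(4.5, 0.5) = -10.5
  z(2, 3) = -13  ←
  z(0, 3.5) = -10.5
The minimum is at x_1 = 2, x_2 = 3.

(2, 3)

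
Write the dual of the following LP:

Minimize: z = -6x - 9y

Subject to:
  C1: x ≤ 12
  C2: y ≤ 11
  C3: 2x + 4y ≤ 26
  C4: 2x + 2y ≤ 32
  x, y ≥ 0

Primal min cᵀx s.t. Ax ≤ b, x ≥ 0  →  Dual max −bᵀy s.t. Aᵀy ≥ −c, y ≥ 0.

Maximize: z = -12y1 - 11y2 - 26y3 - 32y4

Subject to:
  y1 + 2y3 + 2y4 ≥ 6
  y2 + 4y3 + 2y4 ≥ 9
  y1, y2, y3, y4 ≥ 0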